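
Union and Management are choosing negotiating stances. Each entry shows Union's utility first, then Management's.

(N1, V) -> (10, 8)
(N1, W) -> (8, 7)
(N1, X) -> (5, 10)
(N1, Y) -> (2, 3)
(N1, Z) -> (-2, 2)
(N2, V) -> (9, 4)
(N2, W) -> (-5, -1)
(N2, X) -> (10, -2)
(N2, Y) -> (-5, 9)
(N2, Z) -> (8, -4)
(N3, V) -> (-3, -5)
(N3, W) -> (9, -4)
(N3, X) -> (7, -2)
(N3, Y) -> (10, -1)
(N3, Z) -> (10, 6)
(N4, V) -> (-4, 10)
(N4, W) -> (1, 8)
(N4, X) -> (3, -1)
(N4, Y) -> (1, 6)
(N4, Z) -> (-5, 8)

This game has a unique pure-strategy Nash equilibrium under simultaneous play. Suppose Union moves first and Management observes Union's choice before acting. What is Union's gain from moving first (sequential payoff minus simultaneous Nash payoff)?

Work backward from Management's decision.
- N1: Management compares 8, 7, 10, 3, 2 and picks X; Union would get 5.
- N2: Management compares 4, -1, -2, 9, -4 and picks Y; Union would get -5.
- N3: Management compares -5, -4, -2, -1, 6 and picks Z; Union would get 10.
- N4: Management compares 10, 8, -1, 6, 8 and picks V; Union would get -4.
Among 5, -5, 10, -4, the best is 10 at N3. Subgame-perfect outcome: (N3, Z) with payoffs (10, 6).
Now find the simultaneous Nash equilibrium.
Union's best replies: V→N1; W→N3; X→N2; Y→N3; Z→N3.
Management's best replies: N1→X; N2→Y; N3→Z; N4→V.
Only (N3, Z) has each player best-responding; Nash payoffs (10, 6).
Union's commitment gain: 10 − 10 = 0.

0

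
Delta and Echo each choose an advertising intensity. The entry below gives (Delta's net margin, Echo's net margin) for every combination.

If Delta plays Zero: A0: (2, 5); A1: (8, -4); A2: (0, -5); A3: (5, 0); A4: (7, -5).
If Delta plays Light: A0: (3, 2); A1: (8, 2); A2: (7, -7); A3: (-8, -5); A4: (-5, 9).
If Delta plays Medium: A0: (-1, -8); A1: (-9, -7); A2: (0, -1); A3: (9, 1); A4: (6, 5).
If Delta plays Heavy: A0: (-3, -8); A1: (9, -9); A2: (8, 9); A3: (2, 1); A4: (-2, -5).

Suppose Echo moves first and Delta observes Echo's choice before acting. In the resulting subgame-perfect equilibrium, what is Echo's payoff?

Solve by backward induction (Echo leads).
- A0 → Delta plays Light (best of 2, 3, -1, -3); Echo gets 2.
- A1 → Delta plays Heavy (best of 8, 8, -9, 9); Echo gets -9.
- A2 → Delta plays Heavy (best of 0, 7, 0, 8); Echo gets 9.
- A3 → Delta plays Medium (best of 5, -8, 9, 2); Echo gets 1.
- A4 → Delta plays Zero (best of 7, -5, 6, -2); Echo gets -5.
Maximizing over 2, -9, 9, 1, -5, Echo chooses A2. Subgame-perfect outcome: (Heavy, A2) with payoffs (8, 9).

9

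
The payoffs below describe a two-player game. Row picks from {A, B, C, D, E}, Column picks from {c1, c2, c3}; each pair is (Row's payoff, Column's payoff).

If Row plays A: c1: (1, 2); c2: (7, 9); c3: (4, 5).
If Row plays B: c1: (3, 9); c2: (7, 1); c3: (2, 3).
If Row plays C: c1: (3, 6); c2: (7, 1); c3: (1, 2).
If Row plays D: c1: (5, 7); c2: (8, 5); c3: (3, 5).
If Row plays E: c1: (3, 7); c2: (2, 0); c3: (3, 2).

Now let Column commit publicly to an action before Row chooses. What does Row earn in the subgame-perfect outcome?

5

Solve by backward induction (Column leads).
- c1: BR = D, leader payoff 7.
- c2: BR = D, leader payoff 5.
- c3: BR = A, leader payoff 5.
Maximizing over 7, 5, 5, Column chooses c1. Subgame-perfect outcome: (D, c1) with payoffs (5, 7).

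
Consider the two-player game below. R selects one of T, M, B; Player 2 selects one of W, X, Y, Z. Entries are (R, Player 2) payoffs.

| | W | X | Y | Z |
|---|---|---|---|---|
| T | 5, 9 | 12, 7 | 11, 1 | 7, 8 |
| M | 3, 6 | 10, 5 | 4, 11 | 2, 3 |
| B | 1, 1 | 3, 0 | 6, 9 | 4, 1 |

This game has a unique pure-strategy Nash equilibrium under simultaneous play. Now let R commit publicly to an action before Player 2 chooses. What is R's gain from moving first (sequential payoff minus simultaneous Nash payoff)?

1

Solve by backward induction (R leads).
- T: Player 2 compares 9, 7, 1, 8 and picks W; R would get 5.
- M: Player 2 compares 6, 5, 11, 3 and picks Y; R would get 4.
- B: Player 2 compares 1, 0, 9, 1 and picks Y; R would get 6.
R's induced payoffs are 5, 4, 6, so R commits to B. Subgame-perfect outcome: (B, Y) with payoffs (6, 9).
For the simultaneous game, intersect best replies.
R's best replies: W→T; X→T; Y→T; Z→T.
Player 2's best replies: T→W; M→Y; B→Y.
The unique mutual best reply is (T, W), giving (5, 9).
R's commitment gain: 6 − 5 = 1.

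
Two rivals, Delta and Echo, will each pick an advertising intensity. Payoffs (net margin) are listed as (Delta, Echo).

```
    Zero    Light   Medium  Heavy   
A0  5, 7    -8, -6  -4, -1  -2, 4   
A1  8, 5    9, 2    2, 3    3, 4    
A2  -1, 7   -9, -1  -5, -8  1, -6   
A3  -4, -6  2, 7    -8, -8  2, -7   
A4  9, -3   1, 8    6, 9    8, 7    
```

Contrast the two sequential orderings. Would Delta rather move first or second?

first

If Delta leads: Echo's best replies are A0→Zero, A1→Zero, A2→Zero, A3→Light, A4→Medium; Delta's induced payoffs 5, 8, -1, 2, 6; outcome (A1, Zero), payoffs (8, 5).
If Echo leads: Delta's best replies are Zero→A4, Light→A1, Medium→A4, Heavy→A4; Echo's induced payoffs -3, 2, 9, 7; outcome (A4, Medium), payoffs (6, 9).
Delta gets 8 moving first and 6 moving second, so Delta prefers to move first.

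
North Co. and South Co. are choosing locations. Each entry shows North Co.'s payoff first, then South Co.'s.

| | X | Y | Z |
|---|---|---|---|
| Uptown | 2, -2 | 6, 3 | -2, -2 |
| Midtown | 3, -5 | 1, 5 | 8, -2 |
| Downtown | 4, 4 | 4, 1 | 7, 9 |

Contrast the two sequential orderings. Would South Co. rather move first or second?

second

If North Co. leads: South Co.'s best replies are Uptown→Y, Midtown→Y, Downtown→Z; North Co.'s induced payoffs 6, 1, 7; outcome (Downtown, Z), payoffs (7, 9).
If South Co. leads: North Co.'s best replies are X→Downtown, Y→Uptown, Z→Midtown; South Co.'s induced payoffs 4, 3, -2; outcome (Downtown, X), payoffs (4, 4).
South Co. gets 4 moving first and 9 moving second, so South Co. prefers to move second.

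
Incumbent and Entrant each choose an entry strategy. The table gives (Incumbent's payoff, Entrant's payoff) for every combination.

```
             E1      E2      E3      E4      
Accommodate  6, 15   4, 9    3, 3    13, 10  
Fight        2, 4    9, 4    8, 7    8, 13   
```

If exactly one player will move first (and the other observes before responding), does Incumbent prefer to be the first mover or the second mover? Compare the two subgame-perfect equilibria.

If Incumbent leads: Entrant's best replies are Accommodate→E1, Fight→E4; Incumbent's induced payoffs 6, 8; outcome (Fight, E4), payoffs (8, 13).
If Entrant leads: Incumbent's best replies are E1→Accommodate, E2→Fight, E3→Fight, E4→Accommodate; Entrant's induced payoffs 15, 4, 7, 10; outcome (Accommodate, E1), payoffs (6, 15).
Incumbent gets 8 moving first and 6 moving second, so Incumbent prefers to move first.

first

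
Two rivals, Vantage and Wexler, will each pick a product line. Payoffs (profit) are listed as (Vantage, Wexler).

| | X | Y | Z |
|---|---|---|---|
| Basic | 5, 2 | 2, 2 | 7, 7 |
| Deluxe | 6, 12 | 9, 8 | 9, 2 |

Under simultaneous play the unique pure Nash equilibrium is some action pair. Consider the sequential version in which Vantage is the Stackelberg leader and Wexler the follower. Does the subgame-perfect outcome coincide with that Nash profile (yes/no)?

Wexler best-responds to each possible Vantage move:
- Basic: BR = Z, leader payoff 7.
- Deluxe: BR = X, leader payoff 6.
Among 7, 6, the best is 7 at Basic. Subgame-perfect outcome: (Basic, Z) with payoffs (7, 7).
For the simultaneous game, intersect best replies.
Vantage's best replies: X→Deluxe; Y→Deluxe; Z→Deluxe.
Wexler's best replies: Basic→Z; Deluxe→X.
Only (Deluxe, X) has each player best-responding; Nash payoffs (6, 12).
Sequential outcome (Basic, Z) differs from the Nash profile (Deluxe, X).

no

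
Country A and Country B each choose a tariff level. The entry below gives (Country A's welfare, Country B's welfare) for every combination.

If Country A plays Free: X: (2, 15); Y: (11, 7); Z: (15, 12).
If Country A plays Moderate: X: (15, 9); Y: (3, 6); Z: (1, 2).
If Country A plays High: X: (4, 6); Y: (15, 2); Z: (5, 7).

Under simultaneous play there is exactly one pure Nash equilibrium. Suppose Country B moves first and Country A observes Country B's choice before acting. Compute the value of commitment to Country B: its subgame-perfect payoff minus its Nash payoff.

Country A best-responds to each possible Country B move:
- X → Country A plays Moderate (best of 2, 15, 4); Country B gets 9.
- Y → Country A plays High (best of 11, 3, 15); Country B gets 2.
- Z → Country A plays Free (best of 15, 1, 5); Country B gets 12.
Maximizing over 9, 2, 12, Country B chooses Z. Subgame-perfect outcome: (Free, Z) with payoffs (15, 12).
For the simultaneous game, intersect best replies.
Country A's best replies: X→Moderate; Y→High; Z→Free.
Country B's best replies: Free→X; Moderate→X; High→Z.
The unique mutual best reply is (Moderate, X), giving (15, 9).
Country B's commitment gain: 12 − 9 = 3.

3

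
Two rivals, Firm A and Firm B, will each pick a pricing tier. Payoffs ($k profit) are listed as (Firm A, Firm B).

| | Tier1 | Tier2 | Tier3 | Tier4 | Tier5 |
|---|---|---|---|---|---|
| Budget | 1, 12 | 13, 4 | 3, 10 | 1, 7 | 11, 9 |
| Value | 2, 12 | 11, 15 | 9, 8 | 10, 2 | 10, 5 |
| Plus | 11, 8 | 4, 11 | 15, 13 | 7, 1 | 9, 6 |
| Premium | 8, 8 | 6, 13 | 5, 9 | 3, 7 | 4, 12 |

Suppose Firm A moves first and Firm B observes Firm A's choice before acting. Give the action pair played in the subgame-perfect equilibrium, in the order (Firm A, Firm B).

Firm B best-responds to each possible Firm A move:
- Budget → Firm B plays Tier1 (best of 12, 4, 10, 7, 9); Firm A gets 1.
- Value → Firm B plays Tier2 (best of 12, 15, 8, 2, 5); Firm A gets 11.
- Plus → Firm B plays Tier3 (best of 8, 11, 13, 1, 6); Firm A gets 15.
- Premium → Firm B plays Tier2 (best of 8, 13, 9, 7, 12); Firm A gets 6.
Firm A's induced payoffs are 1, 11, 15, 6, so Firm A commits to Plus. Subgame-perfect outcome: (Plus, Tier3) with payoffs (15, 13).

(Plus, Tier3)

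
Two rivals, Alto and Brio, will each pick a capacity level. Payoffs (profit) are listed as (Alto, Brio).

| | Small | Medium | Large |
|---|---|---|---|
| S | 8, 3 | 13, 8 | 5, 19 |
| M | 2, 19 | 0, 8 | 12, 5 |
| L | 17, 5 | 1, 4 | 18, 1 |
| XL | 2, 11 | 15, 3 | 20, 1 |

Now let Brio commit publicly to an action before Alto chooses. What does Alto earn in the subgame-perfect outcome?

17

Work backward from Alto's decision.
- Small → Alto plays L (best of 8, 2, 17, 2); Brio gets 5.
- Medium → Alto plays XL (best of 13, 0, 1, 15); Brio gets 3.
- Large → Alto plays XL (best of 5, 12, 18, 20); Brio gets 1.
Maximizing over 5, 3, 1, Brio chooses Small. Subgame-perfect outcome: (L, Small) with payoffs (17, 5).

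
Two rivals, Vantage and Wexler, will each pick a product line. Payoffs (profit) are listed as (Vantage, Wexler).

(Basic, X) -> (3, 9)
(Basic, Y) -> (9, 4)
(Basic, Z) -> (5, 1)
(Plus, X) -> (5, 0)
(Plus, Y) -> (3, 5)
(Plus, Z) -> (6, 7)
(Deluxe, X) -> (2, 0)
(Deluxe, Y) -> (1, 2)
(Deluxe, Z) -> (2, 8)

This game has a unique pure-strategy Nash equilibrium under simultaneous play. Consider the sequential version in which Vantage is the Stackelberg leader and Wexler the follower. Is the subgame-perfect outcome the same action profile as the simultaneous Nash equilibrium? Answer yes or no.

yes

Solve by backward induction (Vantage leads).
- Basic: BR = X, leader payoff 3.
- Plus: BR = Z, leader payoff 6.
- Deluxe: BR = Z, leader payoff 2.
Vantage's induced payoffs are 3, 6, 2, so Vantage commits to Plus. Subgame-perfect outcome: (Plus, Z) with payoffs (6, 7).
Under simultaneous play:
Vantage's best replies: X→Plus; Y→Basic; Z→Plus.
Wexler's best replies: Basic→X; Plus→Z; Deluxe→Z.
Only (Plus, Z) has each player best-responding; Nash payoffs (6, 7).
Sequential outcome (Plus, Z) coincides with the Nash profile (Plus, Z).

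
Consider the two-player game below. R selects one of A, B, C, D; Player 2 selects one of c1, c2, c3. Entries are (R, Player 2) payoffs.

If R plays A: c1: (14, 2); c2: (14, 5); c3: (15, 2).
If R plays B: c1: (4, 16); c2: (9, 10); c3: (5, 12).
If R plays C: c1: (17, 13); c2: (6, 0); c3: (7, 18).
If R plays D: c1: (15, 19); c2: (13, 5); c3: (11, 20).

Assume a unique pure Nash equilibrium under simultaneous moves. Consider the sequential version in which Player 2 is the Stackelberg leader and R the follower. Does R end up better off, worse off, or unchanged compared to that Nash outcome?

better off

Backward induction with Player 2 moving first.
- c1: BR = C, leader payoff 13.
- c2: BR = A, leader payoff 5.
- c3: BR = A, leader payoff 2.
Player 2's induced payoffs are 13, 5, 2, so Player 2 commits to c1. Subgame-perfect outcome: (C, c1) with payoffs (17, 13).
Under simultaneous play:
R's best replies: c1→C; c2→A; c3→A.
Player 2's best replies: A→c2; B→c1; C→c3; D→c3.
Only (A, c2) has each player best-responding; Nash payoffs (14, 5).
R earns 17 sequentially versus 14 at the Nash outcome: better off.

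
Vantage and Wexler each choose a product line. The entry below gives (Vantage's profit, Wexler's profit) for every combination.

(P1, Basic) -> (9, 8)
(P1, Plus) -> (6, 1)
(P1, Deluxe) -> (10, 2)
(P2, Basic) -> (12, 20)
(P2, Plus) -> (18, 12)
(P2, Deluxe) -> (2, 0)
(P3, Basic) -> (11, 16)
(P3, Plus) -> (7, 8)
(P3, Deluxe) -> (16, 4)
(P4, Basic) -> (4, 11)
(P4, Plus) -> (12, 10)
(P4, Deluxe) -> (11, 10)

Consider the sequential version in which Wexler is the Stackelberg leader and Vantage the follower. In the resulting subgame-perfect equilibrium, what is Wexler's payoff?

20

Work backward from Vantage's decision.
- Basic: Vantage compares 9, 12, 11, 4 and picks P2; Wexler would get 20.
- Plus: Vantage compares 6, 18, 7, 12 and picks P2; Wexler would get 12.
- Deluxe: Vantage compares 10, 2, 16, 11 and picks P3; Wexler would get 4.
Among 20, 12, 4, the best is 20 at Basic. Subgame-perfect outcome: (P2, Basic) with payoffs (12, 20).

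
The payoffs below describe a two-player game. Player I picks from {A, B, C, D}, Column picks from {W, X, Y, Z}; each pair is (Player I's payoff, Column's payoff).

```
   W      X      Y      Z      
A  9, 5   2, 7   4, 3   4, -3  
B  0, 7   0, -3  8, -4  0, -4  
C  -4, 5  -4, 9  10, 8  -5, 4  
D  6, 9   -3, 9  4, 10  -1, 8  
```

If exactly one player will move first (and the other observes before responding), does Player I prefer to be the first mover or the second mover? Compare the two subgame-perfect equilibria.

If Player I leads: Column's best replies are A→X, B→W, C→X, D→Y; Player I's induced payoffs 2, 0, -4, 4; outcome (D, Y), payoffs (4, 10).
If Column leads: Player I's best replies are W→A, X→A, Y→C, Z→A; Column's induced payoffs 5, 7, 8, -3; outcome (C, Y), payoffs (10, 8).
Player I gets 4 moving first and 10 moving second, so Player I prefers to move second.

second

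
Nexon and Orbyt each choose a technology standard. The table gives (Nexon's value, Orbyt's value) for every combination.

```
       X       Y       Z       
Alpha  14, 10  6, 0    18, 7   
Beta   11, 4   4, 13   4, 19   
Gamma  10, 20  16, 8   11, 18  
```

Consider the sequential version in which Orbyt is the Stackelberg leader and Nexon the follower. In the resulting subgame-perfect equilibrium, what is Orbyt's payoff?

10

Backward induction with Orbyt moving first.
- X: Nexon compares 14, 11, 10 and picks Alpha; Orbyt would get 10.
- Y: Nexon compares 6, 4, 16 and picks Gamma; Orbyt would get 8.
- Z: Nexon compares 18, 4, 11 and picks Alpha; Orbyt would get 7.
Maximizing over 10, 8, 7, Orbyt chooses X. Subgame-perfect outcome: (Alpha, X) with payoffs (14, 10).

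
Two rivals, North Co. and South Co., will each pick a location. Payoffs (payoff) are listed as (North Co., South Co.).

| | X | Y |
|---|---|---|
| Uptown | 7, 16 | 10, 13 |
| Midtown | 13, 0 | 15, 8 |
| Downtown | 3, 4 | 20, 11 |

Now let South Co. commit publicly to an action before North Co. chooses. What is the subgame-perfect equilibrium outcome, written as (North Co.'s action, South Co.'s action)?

North Co. best-responds to each possible South Co. move:
- X: North Co. compares 7, 13, 3 and picks Midtown; South Co. would get 0.
- Y: North Co. compares 10, 15, 20 and picks Downtown; South Co. would get 11.
South Co.'s induced payoffs are 0, 11, so South Co. commits to Y. Subgame-perfect outcome: (Downtown, Y) with payoffs (20, 11).

(Downtown, Y)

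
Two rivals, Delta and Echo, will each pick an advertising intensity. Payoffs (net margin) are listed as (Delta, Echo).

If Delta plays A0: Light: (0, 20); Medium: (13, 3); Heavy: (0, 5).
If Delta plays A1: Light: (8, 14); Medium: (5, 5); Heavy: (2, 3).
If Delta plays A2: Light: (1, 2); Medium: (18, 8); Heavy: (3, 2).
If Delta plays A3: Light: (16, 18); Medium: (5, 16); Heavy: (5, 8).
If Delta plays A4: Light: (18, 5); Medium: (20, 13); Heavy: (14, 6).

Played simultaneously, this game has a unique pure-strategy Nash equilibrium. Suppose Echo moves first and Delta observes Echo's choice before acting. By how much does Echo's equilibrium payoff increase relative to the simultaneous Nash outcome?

0

Solve by backward induction (Echo leads).
- Light: Delta compares 0, 8, 1, 16, 18 and picks A4; Echo would get 5.
- Medium: Delta compares 13, 5, 18, 5, 20 and picks A4; Echo would get 13.
- Heavy: Delta compares 0, 2, 3, 5, 14 and picks A4; Echo would get 6.
Maximizing over 5, 13, 6, Echo chooses Medium. Subgame-perfect outcome: (A4, Medium) with payoffs (20, 13).
For the simultaneous game, intersect best replies.
Delta's best replies: Light→A4; Medium→A4; Heavy→A4.
Echo's best replies: A0→Light; A1→Light; A2→Medium; A3→Light; A4→Medium.
Only (A4, Medium) has each player best-responding; Nash payoffs (20, 13).
Echo's commitment gain: 13 − 13 = 0.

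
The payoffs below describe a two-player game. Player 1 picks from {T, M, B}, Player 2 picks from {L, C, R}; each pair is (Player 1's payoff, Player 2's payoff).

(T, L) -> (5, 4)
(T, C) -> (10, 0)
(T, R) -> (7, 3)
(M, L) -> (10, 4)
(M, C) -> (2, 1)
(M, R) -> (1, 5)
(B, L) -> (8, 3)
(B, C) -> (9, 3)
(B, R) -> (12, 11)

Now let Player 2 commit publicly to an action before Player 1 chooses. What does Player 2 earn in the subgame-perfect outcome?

Solve by backward induction (Player 2 leads).
- L → Player 1 plays M (best of 5, 10, 8); Player 2 gets 4.
- C → Player 1 plays T (best of 10, 2, 9); Player 2 gets 0.
- R → Player 1 plays B (best of 7, 1, 12); Player 2 gets 11.
Among 4, 0, 11, the best is 11 at R. Subgame-perfect outcome: (B, R) with payoffs (12, 11).

11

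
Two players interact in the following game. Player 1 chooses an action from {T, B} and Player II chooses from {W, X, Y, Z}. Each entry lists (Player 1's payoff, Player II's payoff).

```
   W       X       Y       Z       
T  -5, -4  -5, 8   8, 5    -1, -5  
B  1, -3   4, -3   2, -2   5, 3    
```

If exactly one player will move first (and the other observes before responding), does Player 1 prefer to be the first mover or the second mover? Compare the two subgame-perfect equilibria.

second

If Player 1 leads: Player II's best replies are T→X, B→Z; Player 1's induced payoffs -5, 5; outcome (B, Z), payoffs (5, 3).
If Player II leads: Player 1's best replies are W→B, X→B, Y→T, Z→B; Player II's induced payoffs -3, -3, 5, 3; outcome (T, Y), payoffs (8, 5).
Player 1 gets 5 moving first and 8 moving second, so Player 1 prefers to move second.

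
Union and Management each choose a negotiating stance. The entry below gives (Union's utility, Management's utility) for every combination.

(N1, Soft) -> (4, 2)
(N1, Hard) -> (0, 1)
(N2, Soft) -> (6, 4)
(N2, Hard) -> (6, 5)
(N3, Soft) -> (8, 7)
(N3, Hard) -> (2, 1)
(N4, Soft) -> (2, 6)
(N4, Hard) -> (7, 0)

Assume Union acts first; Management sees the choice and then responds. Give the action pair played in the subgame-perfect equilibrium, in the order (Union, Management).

(N3, Soft)

Management best-responds to each possible Union move:
- N1: Management compares 2, 1 and picks Soft; Union would get 4.
- N2: Management compares 4, 5 and picks Hard; Union would get 6.
- N3: Management compares 7, 1 and picks Soft; Union would get 8.
- N4: Management compares 6, 0 and picks Soft; Union would get 2.
Maximizing over 4, 6, 8, 2, Union chooses N3. Subgame-perfect outcome: (N3, Soft) with payoffs (8, 7).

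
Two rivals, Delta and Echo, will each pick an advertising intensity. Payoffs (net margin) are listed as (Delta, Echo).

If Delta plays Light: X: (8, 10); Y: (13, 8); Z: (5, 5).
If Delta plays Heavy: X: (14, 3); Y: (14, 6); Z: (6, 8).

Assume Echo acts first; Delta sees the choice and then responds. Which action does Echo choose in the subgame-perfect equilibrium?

Z

Solve by backward induction (Echo leads).
- X: Delta compares 8, 14 and picks Heavy; Echo would get 3.
- Y: Delta compares 13, 14 and picks Heavy; Echo would get 6.
- Z: Delta compares 5, 6 and picks Heavy; Echo would get 8.
Among 3, 6, 8, the best is 8 at Z. Subgame-perfect outcome: (Heavy, Z) with payoffs (6, 8).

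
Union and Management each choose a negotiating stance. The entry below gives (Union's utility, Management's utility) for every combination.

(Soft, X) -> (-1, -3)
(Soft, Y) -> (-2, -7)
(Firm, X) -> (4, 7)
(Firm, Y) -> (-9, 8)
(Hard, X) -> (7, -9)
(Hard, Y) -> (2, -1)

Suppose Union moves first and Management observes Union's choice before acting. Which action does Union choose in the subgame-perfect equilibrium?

Work backward from Management's decision.
- Soft → Management plays X (best of -3, -7); Union gets -1.
- Firm → Management plays Y (best of 7, 8); Union gets -9.
- Hard → Management plays Y (best of -9, -1); Union gets 2.
Among -1, -9, 2, the best is 2 at Hard. Subgame-perfect outcome: (Hard, Y) with payoffs (2, -1).

Hard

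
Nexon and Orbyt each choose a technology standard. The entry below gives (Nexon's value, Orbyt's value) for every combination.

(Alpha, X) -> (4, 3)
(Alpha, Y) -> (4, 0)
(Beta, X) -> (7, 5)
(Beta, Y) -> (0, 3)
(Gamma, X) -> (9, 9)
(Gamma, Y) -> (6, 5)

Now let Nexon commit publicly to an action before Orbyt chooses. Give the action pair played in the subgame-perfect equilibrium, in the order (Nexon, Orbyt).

(Gamma, X)

Work backward from Orbyt's decision.
- Alpha → Orbyt plays X (best of 3, 0); Nexon gets 4.
- Beta → Orbyt plays X (best of 5, 3); Nexon gets 7.
- Gamma → Orbyt plays X (best of 9, 5); Nexon gets 9.
Nexon's induced payoffs are 4, 7, 9, so Nexon commits to Gamma. Subgame-perfect outcome: (Gamma, X) with payoffs (9, 9).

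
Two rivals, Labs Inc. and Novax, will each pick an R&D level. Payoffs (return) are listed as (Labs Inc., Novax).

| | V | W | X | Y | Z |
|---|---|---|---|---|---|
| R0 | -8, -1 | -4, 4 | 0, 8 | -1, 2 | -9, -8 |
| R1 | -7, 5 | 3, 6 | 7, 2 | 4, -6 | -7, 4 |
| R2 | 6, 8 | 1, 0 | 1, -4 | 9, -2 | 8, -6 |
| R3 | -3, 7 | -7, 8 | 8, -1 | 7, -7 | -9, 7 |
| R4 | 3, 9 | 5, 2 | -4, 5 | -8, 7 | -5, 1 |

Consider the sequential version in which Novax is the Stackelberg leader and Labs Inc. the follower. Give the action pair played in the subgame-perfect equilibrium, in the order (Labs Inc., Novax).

Labs Inc. best-responds to each possible Novax move:
- V: Labs Inc. compares -8, -7, 6, -3, 3 and picks R2; Novax would get 8.
- W: Labs Inc. compares -4, 3, 1, -7, 5 and picks R4; Novax would get 2.
- X: Labs Inc. compares 0, 7, 1, 8, -4 and picks R3; Novax would get -1.
- Y: Labs Inc. compares -1, 4, 9, 7, -8 and picks R2; Novax would get -2.
- Z: Labs Inc. compares -9, -7, 8, -9, -5 and picks R2; Novax would get -6.
Novax's induced payoffs are 8, 2, -1, -2, -6, so Novax commits to V. Subgame-perfect outcome: (R2, V) with payoffs (6, 8).

(R2, V)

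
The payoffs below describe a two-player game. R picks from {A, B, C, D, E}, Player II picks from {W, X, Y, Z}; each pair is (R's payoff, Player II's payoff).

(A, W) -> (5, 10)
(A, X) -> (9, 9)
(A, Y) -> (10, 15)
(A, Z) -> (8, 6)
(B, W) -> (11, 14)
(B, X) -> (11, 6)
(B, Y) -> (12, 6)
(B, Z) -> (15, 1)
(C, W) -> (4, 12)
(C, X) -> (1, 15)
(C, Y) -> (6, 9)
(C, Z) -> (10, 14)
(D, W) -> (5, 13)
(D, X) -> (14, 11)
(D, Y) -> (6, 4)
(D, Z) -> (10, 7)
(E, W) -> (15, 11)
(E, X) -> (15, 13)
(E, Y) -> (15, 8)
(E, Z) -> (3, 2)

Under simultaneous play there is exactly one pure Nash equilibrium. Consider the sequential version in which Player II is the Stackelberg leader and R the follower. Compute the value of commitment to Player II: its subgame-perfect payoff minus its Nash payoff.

Solve by backward induction (Player II leads).
- W: R compares 5, 11, 4, 5, 15 and picks E; Player II would get 11.
- X: R compares 9, 11, 1, 14, 15 and picks E; Player II would get 13.
- Y: R compares 10, 12, 6, 6, 15 and picks E; Player II would get 8.
- Z: R compares 8, 15, 10, 10, 3 and picks B; Player II would get 1.
Player II's induced payoffs are 11, 13, 8, 1, so Player II commits to X. Subgame-perfect outcome: (E, X) with payoffs (15, 13).
Now find the simultaneous Nash equilibrium.
R's best replies: W→E; X→E; Y→E; Z→B.
Player II's best replies: A→Y; B→W; C→X; D→W; E→X.
The unique mutual best reply is (E, X), giving (15, 13).
Player II's commitment gain: 13 − 13 = 0.

0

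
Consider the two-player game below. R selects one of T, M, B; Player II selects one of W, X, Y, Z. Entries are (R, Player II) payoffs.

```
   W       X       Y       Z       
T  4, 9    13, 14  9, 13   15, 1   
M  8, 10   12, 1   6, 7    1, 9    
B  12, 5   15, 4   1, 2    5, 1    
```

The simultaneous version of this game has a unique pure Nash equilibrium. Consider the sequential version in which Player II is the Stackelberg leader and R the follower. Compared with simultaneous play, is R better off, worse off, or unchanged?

worse off

Backward induction with Player II moving first.
- W: R compares 4, 8, 12 and picks B; Player II would get 5.
- X: R compares 13, 12, 15 and picks B; Player II would get 4.
- Y: R compares 9, 6, 1 and picks T; Player II would get 13.
- Z: R compares 15, 1, 5 and picks T; Player II would get 1.
Player II's induced payoffs are 5, 4, 13, 1, so Player II commits to Y. Subgame-perfect outcome: (T, Y) with payoffs (9, 13).
Under simultaneous play:
R's best replies: W→B; X→B; Y→T; Z→T.
Player II's best replies: T→X; M→W; B→W.
The unique mutual best reply is (B, W), giving (12, 5).
R earns 9 sequentially versus 12 at the Nash outcome: worse off.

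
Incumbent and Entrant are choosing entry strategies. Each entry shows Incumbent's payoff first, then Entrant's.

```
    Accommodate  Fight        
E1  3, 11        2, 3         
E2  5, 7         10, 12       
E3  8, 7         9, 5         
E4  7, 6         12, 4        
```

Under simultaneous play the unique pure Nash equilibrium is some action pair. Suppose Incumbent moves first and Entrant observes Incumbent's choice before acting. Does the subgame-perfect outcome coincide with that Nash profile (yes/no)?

no

Solve by backward induction (Incumbent leads).
- E1: Entrant compares 11, 3 and picks Accommodate; Incumbent would get 3.
- E2: Entrant compares 7, 12 and picks Fight; Incumbent would get 10.
- E3: Entrant compares 7, 5 and picks Accommodate; Incumbent would get 8.
- E4: Entrant compares 6, 4 and picks Accommodate; Incumbent would get 7.
Incumbent's induced payoffs are 3, 10, 8, 7, so Incumbent commits to E2. Subgame-perfect outcome: (E2, Fight) with payoffs (10, 12).
Now find the simultaneous Nash equilibrium.
Incumbent's best replies: Accommodate→E3; Fight→E4.
Entrant's best replies: E1→Accommodate; E2→Fight; E3→Accommodate; E4→Accommodate.
Only (E3, Accommodate) has each player best-responding; Nash payoffs (8, 7).
Sequential outcome (E2, Fight) differs from the Nash profile (E3, Accommodate).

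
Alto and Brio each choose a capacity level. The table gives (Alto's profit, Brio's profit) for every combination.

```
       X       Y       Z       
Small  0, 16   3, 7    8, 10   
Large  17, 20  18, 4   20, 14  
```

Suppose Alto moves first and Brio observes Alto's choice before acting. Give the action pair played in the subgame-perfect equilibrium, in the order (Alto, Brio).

(Large, X)

Backward induction with Alto moving first.
- Small → Brio plays X (best of 16, 7, 10); Alto gets 0.
- Large → Brio plays X (best of 20, 4, 14); Alto gets 17.
Among 0, 17, the best is 17 at Large. Subgame-perfect outcome: (Large, X) with payoffs (17, 20).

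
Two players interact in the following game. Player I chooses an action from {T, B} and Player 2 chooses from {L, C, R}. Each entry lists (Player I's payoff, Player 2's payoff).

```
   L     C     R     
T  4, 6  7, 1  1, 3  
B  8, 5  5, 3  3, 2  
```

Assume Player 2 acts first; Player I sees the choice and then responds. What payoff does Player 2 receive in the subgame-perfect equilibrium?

Solve by backward induction (Player 2 leads).
- L: BR = B, leader payoff 5.
- C: BR = T, leader payoff 1.
- R: BR = B, leader payoff 2.
Among 5, 1, 2, the best is 5 at L. Subgame-perfect outcome: (B, L) with payoffs (8, 5).

5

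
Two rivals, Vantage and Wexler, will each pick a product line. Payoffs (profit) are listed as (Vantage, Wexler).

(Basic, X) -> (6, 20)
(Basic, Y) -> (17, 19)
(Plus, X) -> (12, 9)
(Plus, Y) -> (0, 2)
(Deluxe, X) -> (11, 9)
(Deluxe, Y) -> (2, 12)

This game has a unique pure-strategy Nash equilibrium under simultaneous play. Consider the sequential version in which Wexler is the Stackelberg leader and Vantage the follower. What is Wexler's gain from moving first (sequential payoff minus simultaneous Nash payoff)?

Work backward from Vantage's decision.
- X: Vantage compares 6, 12, 11 and picks Plus; Wexler would get 9.
- Y: Vantage compares 17, 0, 2 and picks Basic; Wexler would get 19.
Wexler's induced payoffs are 9, 19, so Wexler commits to Y. Subgame-perfect outcome: (Basic, Y) with payoffs (17, 19).
For the simultaneous game, intersect best replies.
Vantage's best replies: X→Plus; Y→Basic.
Wexler's best replies: Basic→X; Plus→X; Deluxe→Y.
Only (Plus, X) has each player best-responding; Nash payoffs (12, 9).
Wexler's commitment gain: 19 − 9 = 10.

10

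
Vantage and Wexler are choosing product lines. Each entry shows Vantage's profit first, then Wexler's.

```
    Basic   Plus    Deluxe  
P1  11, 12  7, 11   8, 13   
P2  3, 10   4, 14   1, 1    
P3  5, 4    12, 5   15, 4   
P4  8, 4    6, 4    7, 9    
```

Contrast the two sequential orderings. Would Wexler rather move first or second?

If Vantage leads: Wexler's best replies are P1→Deluxe, P2→Plus, P3→Plus, P4→Deluxe; Vantage's induced payoffs 8, 4, 12, 7; outcome (P3, Plus), payoffs (12, 5).
If Wexler leads: Vantage's best replies are Basic→P1, Plus→P3, Deluxe→P3; Wexler's induced payoffs 12, 5, 4; outcome (P1, Basic), payoffs (11, 12).
Wexler gets 12 moving first and 5 moving second, so Wexler prefers to move first.

first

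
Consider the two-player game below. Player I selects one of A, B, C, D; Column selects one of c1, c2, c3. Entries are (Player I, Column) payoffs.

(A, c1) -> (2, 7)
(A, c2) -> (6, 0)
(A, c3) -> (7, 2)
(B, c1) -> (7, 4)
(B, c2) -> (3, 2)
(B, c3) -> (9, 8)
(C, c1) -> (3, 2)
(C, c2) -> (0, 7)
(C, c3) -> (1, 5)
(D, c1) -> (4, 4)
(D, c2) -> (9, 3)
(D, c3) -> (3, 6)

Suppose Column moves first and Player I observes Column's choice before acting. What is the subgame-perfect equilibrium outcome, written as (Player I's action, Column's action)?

Player I best-responds to each possible Column move:
- c1: BR = B, leader payoff 4.
- c2: BR = D, leader payoff 3.
- c3: BR = B, leader payoff 8.
Column's induced payoffs are 4, 3, 8, so Column commits to c3. Subgame-perfect outcome: (B, c3) with payoffs (9, 8).

(B, c3)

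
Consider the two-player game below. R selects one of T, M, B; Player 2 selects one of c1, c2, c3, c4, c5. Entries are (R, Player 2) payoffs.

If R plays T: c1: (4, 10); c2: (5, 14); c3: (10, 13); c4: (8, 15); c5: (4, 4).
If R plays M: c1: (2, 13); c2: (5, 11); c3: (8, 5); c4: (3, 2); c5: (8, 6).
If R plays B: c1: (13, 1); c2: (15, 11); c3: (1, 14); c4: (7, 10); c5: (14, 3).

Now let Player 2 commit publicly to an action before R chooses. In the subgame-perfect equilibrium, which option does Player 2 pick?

c4

Backward induction with Player 2 moving first.
- c1: BR = B, leader payoff 1.
- c2: BR = B, leader payoff 11.
- c3: BR = T, leader payoff 13.
- c4: BR = T, leader payoff 15.
- c5: BR = B, leader payoff 3.
Player 2's induced payoffs are 1, 11, 13, 15, 3, so Player 2 commits to c4. Subgame-perfect outcome: (T, c4) with payoffs (8, 15).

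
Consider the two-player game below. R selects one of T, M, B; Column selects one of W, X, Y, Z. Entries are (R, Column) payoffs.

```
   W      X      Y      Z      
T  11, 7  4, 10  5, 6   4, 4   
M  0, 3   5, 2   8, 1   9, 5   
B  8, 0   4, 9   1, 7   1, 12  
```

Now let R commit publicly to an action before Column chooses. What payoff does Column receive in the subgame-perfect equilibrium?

Solve by backward induction (R leads).
- T → Column plays X (best of 7, 10, 6, 4); R gets 4.
- M → Column plays Z (best of 3, 2, 1, 5); R gets 9.
- B → Column plays Z (best of 0, 9, 7, 12); R gets 1.
Maximizing over 4, 9, 1, R chooses M. Subgame-perfect outcome: (M, Z) with payoffs (9, 5).

5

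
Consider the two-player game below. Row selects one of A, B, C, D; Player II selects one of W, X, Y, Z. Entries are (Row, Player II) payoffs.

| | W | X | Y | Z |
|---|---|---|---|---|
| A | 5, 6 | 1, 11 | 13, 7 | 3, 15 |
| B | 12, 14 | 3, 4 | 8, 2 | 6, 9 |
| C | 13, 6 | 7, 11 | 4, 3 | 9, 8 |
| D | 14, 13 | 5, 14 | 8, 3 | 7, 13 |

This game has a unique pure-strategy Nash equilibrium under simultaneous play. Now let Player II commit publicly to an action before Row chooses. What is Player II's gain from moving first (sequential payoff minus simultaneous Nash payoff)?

2

Work backward from Row's decision.
- W → Row plays D (best of 5, 12, 13, 14); Player II gets 13.
- X → Row plays C (best of 1, 3, 7, 5); Player II gets 11.
- Y → Row plays A (best of 13, 8, 4, 8); Player II gets 7.
- Z → Row plays C (best of 3, 6, 9, 7); Player II gets 8.
Among 13, 11, 7, 8, the best is 13 at W. Subgame-perfect outcome: (D, W) with payoffs (14, 13).
For the simultaneous game, intersect best replies.
Row's best replies: W→D; X→C; Y→A; Z→C.
Player II's best replies: A→Z; B→W; C→X; D→X.
Only (C, X) has each player best-responding; Nash payoffs (7, 11).
Player II's commitment gain: 13 − 11 = 2.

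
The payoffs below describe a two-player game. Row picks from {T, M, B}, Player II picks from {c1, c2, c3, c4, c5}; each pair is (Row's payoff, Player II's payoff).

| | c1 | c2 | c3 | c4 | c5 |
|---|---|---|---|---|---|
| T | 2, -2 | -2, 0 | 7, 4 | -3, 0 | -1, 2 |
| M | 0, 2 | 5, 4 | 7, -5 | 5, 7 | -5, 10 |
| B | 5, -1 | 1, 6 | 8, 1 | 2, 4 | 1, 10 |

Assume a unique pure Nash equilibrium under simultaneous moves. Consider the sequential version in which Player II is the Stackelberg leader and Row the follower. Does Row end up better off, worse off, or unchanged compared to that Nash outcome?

unchanged

Row best-responds to each possible Player II move:
- c1: Row compares 2, 0, 5 and picks B; Player II would get -1.
- c2: Row compares -2, 5, 1 and picks M; Player II would get 4.
- c3: Row compares 7, 7, 8 and picks B; Player II would get 1.
- c4: Row compares -3, 5, 2 and picks M; Player II would get 7.
- c5: Row compares -1, -5, 1 and picks B; Player II would get 10.
Among -1, 4, 1, 7, 10, the best is 10 at c5. Subgame-perfect outcome: (B, c5) with payoffs (1, 10).
Under simultaneous play:
Row's best replies: c1→B; c2→M; c3→B; c4→M; c5→B.
Player II's best replies: T→c3; M→c5; B→c5.
The unique mutual best reply is (B, c5), giving (1, 10).
Row earns 1 sequentially versus 1 at the Nash outcome: unchanged.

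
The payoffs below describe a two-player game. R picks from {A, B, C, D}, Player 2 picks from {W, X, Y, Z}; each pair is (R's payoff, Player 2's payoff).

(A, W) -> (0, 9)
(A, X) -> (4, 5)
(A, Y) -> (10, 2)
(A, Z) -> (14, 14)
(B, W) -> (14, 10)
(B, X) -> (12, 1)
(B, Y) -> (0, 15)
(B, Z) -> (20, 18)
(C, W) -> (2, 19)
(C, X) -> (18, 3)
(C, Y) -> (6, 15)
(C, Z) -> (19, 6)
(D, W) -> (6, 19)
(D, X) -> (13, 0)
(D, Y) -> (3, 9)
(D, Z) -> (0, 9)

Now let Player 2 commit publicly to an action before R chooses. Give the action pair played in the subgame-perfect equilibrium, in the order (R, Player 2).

Work backward from R's decision.
- W: R compares 0, 14, 2, 6 and picks B; Player 2 would get 10.
- X: R compares 4, 12, 18, 13 and picks C; Player 2 would get 3.
- Y: R compares 10, 0, 6, 3 and picks A; Player 2 would get 2.
- Z: R compares 14, 20, 19, 0 and picks B; Player 2 would get 18.
Player 2's induced payoffs are 10, 3, 2, 18, so Player 2 commits to Z. Subgame-perfect outcome: (B, Z) with payoffs (20, 18).

(B, Z)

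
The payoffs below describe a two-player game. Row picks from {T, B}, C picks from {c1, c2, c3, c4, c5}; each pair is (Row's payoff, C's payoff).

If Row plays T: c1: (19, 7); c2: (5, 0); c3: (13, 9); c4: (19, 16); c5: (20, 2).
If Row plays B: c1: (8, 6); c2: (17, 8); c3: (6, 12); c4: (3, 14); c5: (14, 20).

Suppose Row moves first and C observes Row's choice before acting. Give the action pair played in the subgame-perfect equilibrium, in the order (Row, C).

Solve by backward induction (Row leads).
- T: C compares 7, 0, 9, 16, 2 and picks c4; Row would get 19.
- B: C compares 6, 8, 12, 14, 20 and picks c5; Row would get 14.
Among 19, 14, the best is 19 at T. Subgame-perfect outcome: (T, c4) with payoffs (19, 16).

(T, c4)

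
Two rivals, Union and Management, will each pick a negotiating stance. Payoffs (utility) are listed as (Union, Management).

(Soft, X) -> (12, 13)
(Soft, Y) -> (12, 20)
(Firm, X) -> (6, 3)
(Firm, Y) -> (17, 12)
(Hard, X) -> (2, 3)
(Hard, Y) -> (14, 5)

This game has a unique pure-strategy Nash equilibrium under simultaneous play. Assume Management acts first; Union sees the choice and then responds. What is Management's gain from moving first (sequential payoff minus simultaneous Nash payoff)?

Work backward from Union's decision.
- X: Union compares 12, 6, 2 and picks Soft; Management would get 13.
- Y: Union compares 12, 17, 14 and picks Firm; Management would get 12.
Maximizing over 13, 12, Management chooses X. Subgame-perfect outcome: (Soft, X) with payoffs (12, 13).
Now find the simultaneous Nash equilibrium.
Union's best replies: X→Soft; Y→Firm.
Management's best replies: Soft→Y; Firm→Y; Hard→Y.
The unique mutual best reply is (Firm, Y), giving (17, 12).
Management's commitment gain: 13 − 12 = 1.

1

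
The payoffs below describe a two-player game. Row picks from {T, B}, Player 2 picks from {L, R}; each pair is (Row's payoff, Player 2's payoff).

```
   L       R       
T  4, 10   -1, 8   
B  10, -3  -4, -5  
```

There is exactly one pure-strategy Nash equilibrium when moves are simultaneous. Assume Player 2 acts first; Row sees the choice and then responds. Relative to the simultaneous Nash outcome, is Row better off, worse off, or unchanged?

Backward induction with Player 2 moving first.
- L: BR = B, leader payoff -3.
- R: BR = T, leader payoff 8.
Maximizing over -3, 8, Player 2 chooses R. Subgame-perfect outcome: (T, R) with payoffs (-1, 8).
For the simultaneous game, intersect best replies.
Row's best replies: L→B; R→T.
Player 2's best replies: T→L; B→L.
Only (B, L) has each player best-responding; Nash payoffs (10, -3).
Row earns -1 sequentially versus 10 at the Nash outcome: worse off.

worse off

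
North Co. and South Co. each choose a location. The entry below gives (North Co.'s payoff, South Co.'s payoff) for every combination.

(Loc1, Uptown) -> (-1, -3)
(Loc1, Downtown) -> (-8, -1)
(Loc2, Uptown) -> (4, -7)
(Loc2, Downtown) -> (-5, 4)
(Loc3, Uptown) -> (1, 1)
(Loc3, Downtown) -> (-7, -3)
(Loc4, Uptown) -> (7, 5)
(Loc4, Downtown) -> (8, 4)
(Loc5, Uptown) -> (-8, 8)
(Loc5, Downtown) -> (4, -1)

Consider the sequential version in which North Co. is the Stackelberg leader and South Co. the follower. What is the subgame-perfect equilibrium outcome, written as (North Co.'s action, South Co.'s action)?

(Loc4, Uptown)

Backward induction with North Co. moving first.
- Loc1: BR = Downtown, leader payoff -8.
- Loc2: BR = Downtown, leader payoff -5.
- Loc3: BR = Uptown, leader payoff 1.
- Loc4: BR = Uptown, leader payoff 7.
- Loc5: BR = Uptown, leader payoff -8.
Maximizing over -8, -5, 1, 7, -8, North Co. chooses Loc4. Subgame-perfect outcome: (Loc4, Uptown) with payoffs (7, 5).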